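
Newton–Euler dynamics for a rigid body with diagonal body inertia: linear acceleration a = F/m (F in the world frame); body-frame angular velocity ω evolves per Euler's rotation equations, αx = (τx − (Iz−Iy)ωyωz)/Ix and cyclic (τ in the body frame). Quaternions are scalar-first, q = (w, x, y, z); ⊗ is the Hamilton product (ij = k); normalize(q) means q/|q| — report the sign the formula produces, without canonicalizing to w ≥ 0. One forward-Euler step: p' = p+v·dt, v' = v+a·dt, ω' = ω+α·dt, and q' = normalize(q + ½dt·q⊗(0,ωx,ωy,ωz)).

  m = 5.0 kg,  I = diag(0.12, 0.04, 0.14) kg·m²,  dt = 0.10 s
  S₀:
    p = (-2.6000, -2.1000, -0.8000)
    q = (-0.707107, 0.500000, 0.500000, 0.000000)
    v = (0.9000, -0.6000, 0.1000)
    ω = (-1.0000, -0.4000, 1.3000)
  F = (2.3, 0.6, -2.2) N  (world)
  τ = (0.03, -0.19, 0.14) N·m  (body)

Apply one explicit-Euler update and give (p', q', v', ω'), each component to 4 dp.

p' = (-2.5100, -2.1600, -0.7900)
q' = (-0.6697, 0.5658, 0.4799, -0.0309)
v' = (0.9460, -0.5880, 0.0560)
ω' = (-0.9317, -0.9400, 1.4229)

new position p' = (-2.5100, -2.1600, -0.7900)
new velocity v' = (0.9460, -0.5880, 0.0560)
precession coupling ω×(Iω) = (-0.0520, 0.0260, -0.0320)
(τ − ω×Iω)/I = (0.6833, -5.4000, 1.2286)
new body rate ω' = (-0.9317, -0.9400, 1.4229)
Hamilton product q⊗(0,ω) = (0.7000000, 1.3571070, -0.3671572, -0.6192391)
q + ½dt·q⊗(0,ω), renormalized = (-0.6697, 0.5658, 0.4799, -0.0309)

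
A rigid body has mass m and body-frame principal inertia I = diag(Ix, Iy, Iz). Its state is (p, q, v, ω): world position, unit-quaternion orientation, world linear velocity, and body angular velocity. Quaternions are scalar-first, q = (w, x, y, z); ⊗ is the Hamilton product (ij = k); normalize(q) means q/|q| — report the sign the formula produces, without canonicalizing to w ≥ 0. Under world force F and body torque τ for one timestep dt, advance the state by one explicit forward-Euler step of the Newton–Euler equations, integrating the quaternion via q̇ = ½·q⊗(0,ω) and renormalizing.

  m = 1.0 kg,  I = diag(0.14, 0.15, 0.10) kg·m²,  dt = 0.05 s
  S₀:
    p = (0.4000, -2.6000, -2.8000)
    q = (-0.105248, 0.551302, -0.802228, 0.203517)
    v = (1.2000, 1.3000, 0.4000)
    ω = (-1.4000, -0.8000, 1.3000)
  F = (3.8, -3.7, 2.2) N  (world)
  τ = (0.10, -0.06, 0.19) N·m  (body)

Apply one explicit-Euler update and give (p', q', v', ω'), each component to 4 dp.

linear accel F/m = (3.8000, -3.7000, 2.2000)
p + v·dt = (0.4600, -2.5350, -2.7800)
new velocity v' = (1.3900, 1.1150, 0.5100)
α = I⁻¹(τ − ω×Iω) = (0.3429, 0.0853, 1.7880)
new body rate ω' = (-1.3829, -0.7957, 1.3894)
2q̇ = q⊗(0,ω) = (-0.1345317, -0.7327356, -0.9174180, -1.7009832)
q' = normalize(q + ½dt·q⊗(0,ω)) = (-0.1085, 0.5323, -0.8241, 0.1608)

p' = (0.4600, -2.5350, -2.7800)
q' = (-0.1085, 0.5323, -0.8241, 0.1608)
v' = (1.3900, 1.1150, 0.5100)
ω' = (-1.3829, -0.7957, 1.3894)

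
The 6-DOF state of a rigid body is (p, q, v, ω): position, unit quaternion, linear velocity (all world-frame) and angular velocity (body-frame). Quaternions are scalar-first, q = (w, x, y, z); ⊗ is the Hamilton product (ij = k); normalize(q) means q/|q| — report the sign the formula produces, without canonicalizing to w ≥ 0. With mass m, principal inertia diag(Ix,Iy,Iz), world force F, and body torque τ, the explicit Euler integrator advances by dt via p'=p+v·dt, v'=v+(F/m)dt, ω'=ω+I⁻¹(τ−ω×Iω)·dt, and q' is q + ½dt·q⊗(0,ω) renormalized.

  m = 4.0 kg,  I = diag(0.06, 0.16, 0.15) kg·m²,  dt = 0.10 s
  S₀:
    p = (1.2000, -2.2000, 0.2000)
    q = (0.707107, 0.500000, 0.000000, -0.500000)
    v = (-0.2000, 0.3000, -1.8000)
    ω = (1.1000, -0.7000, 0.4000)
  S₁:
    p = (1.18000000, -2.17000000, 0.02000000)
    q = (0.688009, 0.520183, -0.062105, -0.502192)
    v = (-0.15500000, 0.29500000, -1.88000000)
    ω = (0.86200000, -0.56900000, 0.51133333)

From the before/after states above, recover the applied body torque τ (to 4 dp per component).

τ = (-0.1400, 0.1700, 0.0900)

ω₁ − ω₀ = (-0.23800000, 0.13100000, 0.11133333)
ω₀×(Iω₀) = (0.0028, -0.0396, -0.0770)
applied torque τ = (-0.1400, 0.1700, 0.0900)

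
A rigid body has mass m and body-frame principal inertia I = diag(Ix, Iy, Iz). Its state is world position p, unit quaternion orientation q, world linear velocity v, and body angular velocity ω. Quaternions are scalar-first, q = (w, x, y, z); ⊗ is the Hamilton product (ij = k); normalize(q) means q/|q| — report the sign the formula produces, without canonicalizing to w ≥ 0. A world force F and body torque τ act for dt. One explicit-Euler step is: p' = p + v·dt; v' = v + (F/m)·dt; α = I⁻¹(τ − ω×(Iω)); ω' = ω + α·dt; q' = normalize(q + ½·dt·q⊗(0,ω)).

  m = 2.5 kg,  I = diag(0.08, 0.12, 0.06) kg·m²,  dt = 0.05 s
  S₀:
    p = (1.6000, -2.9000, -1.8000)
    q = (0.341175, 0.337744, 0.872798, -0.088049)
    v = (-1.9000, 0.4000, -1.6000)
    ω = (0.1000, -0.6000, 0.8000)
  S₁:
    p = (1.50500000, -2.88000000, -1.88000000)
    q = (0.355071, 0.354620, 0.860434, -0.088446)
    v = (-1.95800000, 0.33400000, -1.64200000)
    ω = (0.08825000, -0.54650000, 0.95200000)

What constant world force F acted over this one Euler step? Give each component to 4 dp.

F = (-2.9000, -3.3000, -2.1000)

v₁ − v₀ = (-0.05800000, -0.06600000, -0.04200000)
applied force F = (-2.9000, -3.3000, -2.1000)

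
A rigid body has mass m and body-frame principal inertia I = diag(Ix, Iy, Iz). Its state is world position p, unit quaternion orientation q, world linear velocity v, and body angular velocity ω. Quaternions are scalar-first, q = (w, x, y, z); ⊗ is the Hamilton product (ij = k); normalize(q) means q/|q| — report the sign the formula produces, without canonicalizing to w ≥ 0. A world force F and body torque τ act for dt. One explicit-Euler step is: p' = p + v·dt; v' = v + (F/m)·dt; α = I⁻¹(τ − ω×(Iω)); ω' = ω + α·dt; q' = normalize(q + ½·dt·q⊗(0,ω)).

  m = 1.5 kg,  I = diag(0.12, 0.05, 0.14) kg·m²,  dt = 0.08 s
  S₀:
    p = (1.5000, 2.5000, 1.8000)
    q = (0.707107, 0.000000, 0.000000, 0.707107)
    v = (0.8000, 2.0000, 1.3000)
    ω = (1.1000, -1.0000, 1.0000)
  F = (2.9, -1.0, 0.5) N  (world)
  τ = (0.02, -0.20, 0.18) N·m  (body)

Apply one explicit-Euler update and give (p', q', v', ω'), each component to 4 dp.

p' = (1.5640, 2.6600, 1.9040)
q' = (0.6771, 0.0592, 0.0028, 0.7335)
v' = (0.9547, 1.9467, 1.3267)
ω' = (1.1733, -1.2848, 1.0589)

linear accel F/m = (1.9333, -0.6667, 0.3333)
p' = p + v·dt = (1.5640, 2.6600, 1.9040)
v + (F/m)dt = (0.9547, 1.9467, 1.3267)
α = I⁻¹(τ − ω×Iω) = (0.9167, -3.5600, 0.7357)
ω + α·dt = (1.1733, -1.2848, 1.0589)
Hamilton product q⊗(0,ω) = (-0.7071070, 1.4849247, 0.0707107, 0.7071070)
q + ½dt·q⊗(0,ω), renormalized = (0.6771, 0.0592, 0.0028, 0.7335)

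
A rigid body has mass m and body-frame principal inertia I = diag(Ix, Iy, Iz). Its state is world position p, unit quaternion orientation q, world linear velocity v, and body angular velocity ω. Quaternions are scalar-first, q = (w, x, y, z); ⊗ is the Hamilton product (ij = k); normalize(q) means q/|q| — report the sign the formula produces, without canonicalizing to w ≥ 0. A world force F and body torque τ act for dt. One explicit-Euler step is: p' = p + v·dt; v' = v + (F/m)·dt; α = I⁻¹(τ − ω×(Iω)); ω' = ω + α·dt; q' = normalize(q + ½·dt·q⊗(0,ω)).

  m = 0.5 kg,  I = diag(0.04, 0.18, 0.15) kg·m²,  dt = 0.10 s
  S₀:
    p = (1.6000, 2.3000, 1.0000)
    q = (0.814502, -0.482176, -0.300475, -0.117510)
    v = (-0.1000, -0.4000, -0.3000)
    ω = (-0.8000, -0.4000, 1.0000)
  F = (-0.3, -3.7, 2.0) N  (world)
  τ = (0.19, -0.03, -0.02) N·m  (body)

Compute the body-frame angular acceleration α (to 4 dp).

ω×(Iω) gyroscopic = (0.0120, 0.0880, 0.0448)
(τ − ω×Iω)/I = (4.4500, -0.6556, -0.4320)

α = (4.4500, -0.6556, -0.4320)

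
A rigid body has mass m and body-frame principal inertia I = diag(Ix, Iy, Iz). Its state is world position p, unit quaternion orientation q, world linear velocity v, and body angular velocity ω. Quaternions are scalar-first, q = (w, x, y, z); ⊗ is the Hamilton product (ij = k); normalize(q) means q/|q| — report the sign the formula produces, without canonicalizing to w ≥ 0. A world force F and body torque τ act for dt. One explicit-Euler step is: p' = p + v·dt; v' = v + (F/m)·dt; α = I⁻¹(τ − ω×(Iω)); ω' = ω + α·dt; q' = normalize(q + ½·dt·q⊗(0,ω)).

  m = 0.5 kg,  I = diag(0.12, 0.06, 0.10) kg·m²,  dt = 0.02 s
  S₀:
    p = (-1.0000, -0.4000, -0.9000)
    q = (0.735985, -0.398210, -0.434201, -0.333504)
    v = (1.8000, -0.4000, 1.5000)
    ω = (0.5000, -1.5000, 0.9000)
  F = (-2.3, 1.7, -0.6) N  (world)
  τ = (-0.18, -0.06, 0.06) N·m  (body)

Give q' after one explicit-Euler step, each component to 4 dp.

2q̇ = q⊗(0,ω) = (-0.1520429, -0.5230444, -0.9123405, 1.4768020)
updated quaternion q' = (0.7343, -0.4034, -0.4433, -0.3187)

q' = (0.7343, -0.4034, -0.4433, -0.3187)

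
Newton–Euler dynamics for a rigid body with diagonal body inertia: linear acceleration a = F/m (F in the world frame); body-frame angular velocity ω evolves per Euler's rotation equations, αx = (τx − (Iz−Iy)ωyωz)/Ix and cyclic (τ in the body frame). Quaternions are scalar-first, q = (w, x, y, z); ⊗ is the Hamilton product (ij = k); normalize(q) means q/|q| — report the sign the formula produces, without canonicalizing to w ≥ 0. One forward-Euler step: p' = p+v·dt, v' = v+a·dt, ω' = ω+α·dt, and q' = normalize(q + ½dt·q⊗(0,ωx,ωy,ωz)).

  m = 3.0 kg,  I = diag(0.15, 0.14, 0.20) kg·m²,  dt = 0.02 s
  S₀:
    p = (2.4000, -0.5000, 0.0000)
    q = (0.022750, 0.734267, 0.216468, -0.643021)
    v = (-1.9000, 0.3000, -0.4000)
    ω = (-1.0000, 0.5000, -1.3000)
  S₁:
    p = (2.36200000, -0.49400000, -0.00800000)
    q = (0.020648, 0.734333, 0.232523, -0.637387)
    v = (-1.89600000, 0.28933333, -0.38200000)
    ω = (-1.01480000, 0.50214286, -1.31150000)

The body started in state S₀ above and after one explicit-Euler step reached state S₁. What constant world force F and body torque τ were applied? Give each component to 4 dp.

Δv = v₁−v₀ = (0.00400000, -0.01066667, 0.01800000)
applied force F = (0.6000, -1.6000, 2.7000)
Δω = ω₁−ω₀ = (-0.01480000, 0.00214286, -0.01150000)
precession coupling = (-0.0390, -0.0650, 0.0050)
applied torque τ = (-0.1500, -0.0500, -0.1100)

F = (0.6000, -1.6000, 2.7000)
τ = (-0.1500, -0.0500, -0.1100)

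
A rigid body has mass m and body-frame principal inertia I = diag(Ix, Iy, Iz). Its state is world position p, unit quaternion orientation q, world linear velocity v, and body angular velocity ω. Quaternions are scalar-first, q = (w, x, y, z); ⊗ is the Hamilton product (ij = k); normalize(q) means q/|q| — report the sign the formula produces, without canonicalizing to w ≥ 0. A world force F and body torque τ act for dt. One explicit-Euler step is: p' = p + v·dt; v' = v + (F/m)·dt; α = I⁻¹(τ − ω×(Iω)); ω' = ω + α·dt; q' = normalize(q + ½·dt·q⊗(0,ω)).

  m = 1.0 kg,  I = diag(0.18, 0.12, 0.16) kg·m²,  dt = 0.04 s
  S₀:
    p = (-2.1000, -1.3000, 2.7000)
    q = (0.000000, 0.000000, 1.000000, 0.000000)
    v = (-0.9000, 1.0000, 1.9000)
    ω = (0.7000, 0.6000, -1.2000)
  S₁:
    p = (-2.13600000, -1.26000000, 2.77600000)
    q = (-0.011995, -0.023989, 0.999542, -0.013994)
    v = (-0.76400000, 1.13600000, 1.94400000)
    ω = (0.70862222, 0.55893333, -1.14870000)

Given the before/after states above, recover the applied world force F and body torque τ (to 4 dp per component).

F = (3.4000, 3.4000, 1.1000)
τ = (0.0100, -0.1400, 0.1800)

rate change Δω = (0.00862222, -0.04106667, 0.05130000)
applied torque τ = (0.0100, -0.1400, 0.1800)
velocity change Δv = (0.13600000, 0.13600000, 0.04400000)
applied force F = (3.4000, 3.4000, 1.1000)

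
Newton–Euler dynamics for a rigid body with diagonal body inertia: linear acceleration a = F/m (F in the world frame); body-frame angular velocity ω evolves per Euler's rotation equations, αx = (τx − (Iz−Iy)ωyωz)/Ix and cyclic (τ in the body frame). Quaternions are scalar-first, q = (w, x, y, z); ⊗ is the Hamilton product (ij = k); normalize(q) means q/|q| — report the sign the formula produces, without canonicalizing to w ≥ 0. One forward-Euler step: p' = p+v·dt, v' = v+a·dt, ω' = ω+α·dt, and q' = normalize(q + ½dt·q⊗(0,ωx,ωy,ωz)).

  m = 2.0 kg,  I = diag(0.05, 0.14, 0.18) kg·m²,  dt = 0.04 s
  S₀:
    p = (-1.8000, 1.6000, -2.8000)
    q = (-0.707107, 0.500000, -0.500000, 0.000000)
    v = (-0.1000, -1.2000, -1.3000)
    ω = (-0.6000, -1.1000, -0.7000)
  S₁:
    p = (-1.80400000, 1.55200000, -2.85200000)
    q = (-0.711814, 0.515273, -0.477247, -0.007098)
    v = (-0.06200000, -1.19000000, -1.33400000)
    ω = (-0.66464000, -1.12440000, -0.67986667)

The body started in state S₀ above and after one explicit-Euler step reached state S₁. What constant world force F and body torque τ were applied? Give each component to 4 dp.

velocity change Δv = (0.03800000, 0.01000000, -0.03400000)
applied force F = (1.9000, 0.5000, -1.7000)
Δω = ω₁−ω₀ = (-0.06464000, -0.02440000, 0.02013333)
precession coupling = (0.0308, -0.0546, 0.0594)
τ = I·(Δω/dt) + ω₀×(Iω₀) = (-0.0500, -0.1400, 0.1500)

F = (1.9000, 0.5000, -1.7000)
τ = (-0.0500, -0.1400, 0.1500)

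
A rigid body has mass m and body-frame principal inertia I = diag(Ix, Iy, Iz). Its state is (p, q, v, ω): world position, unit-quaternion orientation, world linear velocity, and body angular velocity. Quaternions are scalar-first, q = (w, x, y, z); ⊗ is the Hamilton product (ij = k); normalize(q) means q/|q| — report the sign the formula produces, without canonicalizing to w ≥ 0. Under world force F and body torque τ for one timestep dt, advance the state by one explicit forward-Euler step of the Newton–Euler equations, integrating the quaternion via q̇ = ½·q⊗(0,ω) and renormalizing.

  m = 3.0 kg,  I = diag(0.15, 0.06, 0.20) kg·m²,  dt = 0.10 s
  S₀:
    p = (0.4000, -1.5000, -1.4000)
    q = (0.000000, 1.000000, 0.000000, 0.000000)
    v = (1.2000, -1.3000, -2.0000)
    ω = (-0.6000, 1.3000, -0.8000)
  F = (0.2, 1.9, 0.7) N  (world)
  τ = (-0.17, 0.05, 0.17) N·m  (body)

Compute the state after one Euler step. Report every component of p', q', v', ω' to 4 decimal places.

(τ − ω×Iω)/I = (-0.1627, 1.2333, 0.4990)
ω + α·dt = (-0.6163, 1.4233, -0.7501)
2q̇ = q⊗(0,ω) = (0.6000000, 0.0000000, 0.8000000, 1.3000000)
q + ½dt·q⊗(0,ω), renormalized = (0.0299, 0.9967, 0.0399, 0.0648)
new position p' = (0.5200, -1.6300, -1.6000)
v' = v + a·dt = (1.2067, -1.2367, -1.9767)

p' = (0.5200, -1.6300, -1.6000)
q' = (0.0299, 0.9967, 0.0399, 0.0648)
v' = (1.2067, -1.2367, -1.9767)
ω' = (-0.6163, 1.4233, -0.7501)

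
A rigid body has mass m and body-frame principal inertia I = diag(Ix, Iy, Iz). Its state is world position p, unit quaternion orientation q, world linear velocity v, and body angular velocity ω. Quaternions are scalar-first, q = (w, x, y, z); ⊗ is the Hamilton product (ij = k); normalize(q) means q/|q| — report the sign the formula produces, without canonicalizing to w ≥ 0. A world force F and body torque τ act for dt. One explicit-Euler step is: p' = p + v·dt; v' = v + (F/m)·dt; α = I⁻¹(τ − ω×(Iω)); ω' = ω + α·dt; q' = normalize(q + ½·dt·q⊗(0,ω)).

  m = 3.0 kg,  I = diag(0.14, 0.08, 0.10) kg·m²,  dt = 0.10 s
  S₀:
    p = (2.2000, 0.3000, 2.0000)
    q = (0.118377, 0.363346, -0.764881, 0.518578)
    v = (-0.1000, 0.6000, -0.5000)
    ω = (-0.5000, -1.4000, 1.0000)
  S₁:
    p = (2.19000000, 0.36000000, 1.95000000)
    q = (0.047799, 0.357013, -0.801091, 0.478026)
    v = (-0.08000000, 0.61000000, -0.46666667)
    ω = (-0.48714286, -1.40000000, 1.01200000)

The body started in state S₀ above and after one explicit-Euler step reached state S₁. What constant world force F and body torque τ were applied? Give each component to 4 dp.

F = (0.6000, 0.3000, 1.0000)
τ = (-0.0100, -0.0200, -0.0300)

rate change Δω = (0.01285714, 0.00000000, 0.01200000)
gyro term ω₀×Iω₀ = (-0.0280, -0.0200, -0.0420)
I·α + gyro = (-0.0100, -0.0200, -0.0300)
velocity change Δv = (0.02000000, 0.01000000, 0.03333333)
applied force F = (0.6000, 0.3000, 1.0000)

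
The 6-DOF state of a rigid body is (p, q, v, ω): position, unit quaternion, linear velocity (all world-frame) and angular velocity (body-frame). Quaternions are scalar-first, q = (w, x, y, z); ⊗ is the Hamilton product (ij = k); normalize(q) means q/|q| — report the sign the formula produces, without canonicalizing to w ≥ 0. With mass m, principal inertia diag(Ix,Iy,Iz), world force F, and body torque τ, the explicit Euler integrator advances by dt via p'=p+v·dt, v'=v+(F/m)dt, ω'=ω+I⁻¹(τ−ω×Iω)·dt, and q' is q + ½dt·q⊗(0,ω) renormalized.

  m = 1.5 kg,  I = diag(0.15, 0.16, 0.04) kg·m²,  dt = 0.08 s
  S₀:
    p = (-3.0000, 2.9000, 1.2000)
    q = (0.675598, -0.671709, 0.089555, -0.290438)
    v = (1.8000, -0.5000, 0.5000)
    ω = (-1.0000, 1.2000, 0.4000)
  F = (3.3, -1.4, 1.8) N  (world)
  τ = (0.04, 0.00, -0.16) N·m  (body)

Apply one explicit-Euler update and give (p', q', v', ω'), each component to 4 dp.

(τ − ω×Iω)/I = (0.6507, 0.2750, -3.7000)
ω + α·dt = (-0.9479, 1.2220, 0.1040)
q⊗(0,ω) = (-0.6629998, -0.2912504, 1.3698392, -0.4462566)
q' = normalize(q + ½dt·q⊗(0,ω)) = (0.6477, -0.6819, 0.1440, -0.3076)
p + v·dt = (-2.8560, 2.8600, 1.2400)
new velocity v' = (1.9760, -0.5747, 0.5960)

p' = (-2.8560, 2.8600, 1.2400)
q' = (0.6477, -0.6819, 0.1440, -0.3076)
v' = (1.9760, -0.5747, 0.5960)
ω' = (-0.9479, 1.2220, 0.1040)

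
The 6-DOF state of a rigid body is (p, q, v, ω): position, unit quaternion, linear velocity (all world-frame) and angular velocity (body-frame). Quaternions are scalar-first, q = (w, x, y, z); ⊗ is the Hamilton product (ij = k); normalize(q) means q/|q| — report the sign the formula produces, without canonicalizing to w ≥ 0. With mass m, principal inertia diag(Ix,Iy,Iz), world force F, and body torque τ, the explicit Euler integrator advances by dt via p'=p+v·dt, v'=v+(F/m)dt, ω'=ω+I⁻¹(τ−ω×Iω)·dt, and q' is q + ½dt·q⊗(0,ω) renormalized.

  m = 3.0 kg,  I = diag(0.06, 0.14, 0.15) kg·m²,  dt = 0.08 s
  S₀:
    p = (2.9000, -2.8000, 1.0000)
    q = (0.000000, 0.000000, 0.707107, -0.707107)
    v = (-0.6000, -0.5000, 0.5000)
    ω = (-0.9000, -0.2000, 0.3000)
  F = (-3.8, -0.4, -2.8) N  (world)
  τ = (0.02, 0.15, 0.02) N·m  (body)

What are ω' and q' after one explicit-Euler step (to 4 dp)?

gyro term ω×Iω = (-0.0006, 0.0243, 0.0144)
angular accel α = (0.3433, 0.8979, 0.0373)
new body rate ω' = (-0.8725, -0.1282, 0.3030)
2q̇ = q⊗(0,ω) = (0.3535535, 0.0707107, 0.6363963, 0.6363963)
updated quaternion q' = (0.0141, 0.0028, 0.7320, -0.6811)

ω' = (-0.8725, -0.1282, 0.3030)
q' = (0.0141, 0.0028, 0.7320, -0.6811)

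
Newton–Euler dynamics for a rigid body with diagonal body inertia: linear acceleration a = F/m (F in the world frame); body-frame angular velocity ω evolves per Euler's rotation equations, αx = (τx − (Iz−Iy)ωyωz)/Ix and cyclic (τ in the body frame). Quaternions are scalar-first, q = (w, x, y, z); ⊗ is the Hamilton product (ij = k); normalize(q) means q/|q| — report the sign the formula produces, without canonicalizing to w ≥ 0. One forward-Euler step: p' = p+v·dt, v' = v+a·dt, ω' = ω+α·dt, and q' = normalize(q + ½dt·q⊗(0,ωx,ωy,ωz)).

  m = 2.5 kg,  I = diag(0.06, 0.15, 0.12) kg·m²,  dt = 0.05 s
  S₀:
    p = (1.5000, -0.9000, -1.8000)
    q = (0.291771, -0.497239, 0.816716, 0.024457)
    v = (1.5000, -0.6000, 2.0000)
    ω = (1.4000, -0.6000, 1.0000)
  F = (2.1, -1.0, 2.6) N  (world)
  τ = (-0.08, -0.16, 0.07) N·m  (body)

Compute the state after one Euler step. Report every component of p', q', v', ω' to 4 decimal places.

a = (0.8400, -0.4000, 1.0400)
p + v·dt = (1.5750, -0.9300, -1.7000)
new velocity v' = (1.5420, -0.6200, 2.0520)
gyro term ω×Iω = (0.0180, -0.0840, -0.0756)
(τ − ω×Iω)/I = (-1.6333, -0.5067, 1.2133)
new body rate ω' = (1.3183, -0.6253, 1.0607)
2q̇ = q⊗(0,ω) = (1.1617072, 1.2398696, 0.3564162, -0.5532880)
q' = normalize(q + ½dt·q⊗(0,ω)) = (0.3205, -0.4658, 0.8248, 0.0106)

p' = (1.5750, -0.9300, -1.7000)
q' = (0.3205, -0.4658, 0.8248, 0.0106)
v' = (1.5420, -0.6200, 2.0520)
ω' = (1.3183, -0.6253, 1.0607)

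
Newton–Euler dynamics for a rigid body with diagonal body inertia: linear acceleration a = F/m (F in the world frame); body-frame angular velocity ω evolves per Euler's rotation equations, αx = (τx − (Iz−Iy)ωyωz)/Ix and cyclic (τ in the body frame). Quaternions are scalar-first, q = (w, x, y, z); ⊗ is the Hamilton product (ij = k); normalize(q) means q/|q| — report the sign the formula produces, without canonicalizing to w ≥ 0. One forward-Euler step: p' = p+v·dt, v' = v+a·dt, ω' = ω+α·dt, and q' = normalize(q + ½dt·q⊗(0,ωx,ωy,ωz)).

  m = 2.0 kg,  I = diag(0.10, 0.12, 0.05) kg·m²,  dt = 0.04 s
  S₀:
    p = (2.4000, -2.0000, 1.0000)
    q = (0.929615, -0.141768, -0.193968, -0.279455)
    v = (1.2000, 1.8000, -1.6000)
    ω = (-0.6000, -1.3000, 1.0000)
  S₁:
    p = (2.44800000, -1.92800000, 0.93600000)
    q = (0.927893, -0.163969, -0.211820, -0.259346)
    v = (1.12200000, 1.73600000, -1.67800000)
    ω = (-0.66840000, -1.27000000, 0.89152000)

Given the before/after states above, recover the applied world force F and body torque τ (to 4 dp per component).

F = (-3.9000, -3.2000, -3.9000)
τ = (-0.0800, 0.0600, -0.1200)

velocity change Δv = (-0.07800000, -0.06400000, -0.07800000)
F = m·Δv/dt = (-3.9000, -3.2000, -3.9000)
ω₁ − ω₀ = (-0.06840000, 0.03000000, -0.10848000)
applied torque τ = (-0.0800, 0.0600, -0.1200)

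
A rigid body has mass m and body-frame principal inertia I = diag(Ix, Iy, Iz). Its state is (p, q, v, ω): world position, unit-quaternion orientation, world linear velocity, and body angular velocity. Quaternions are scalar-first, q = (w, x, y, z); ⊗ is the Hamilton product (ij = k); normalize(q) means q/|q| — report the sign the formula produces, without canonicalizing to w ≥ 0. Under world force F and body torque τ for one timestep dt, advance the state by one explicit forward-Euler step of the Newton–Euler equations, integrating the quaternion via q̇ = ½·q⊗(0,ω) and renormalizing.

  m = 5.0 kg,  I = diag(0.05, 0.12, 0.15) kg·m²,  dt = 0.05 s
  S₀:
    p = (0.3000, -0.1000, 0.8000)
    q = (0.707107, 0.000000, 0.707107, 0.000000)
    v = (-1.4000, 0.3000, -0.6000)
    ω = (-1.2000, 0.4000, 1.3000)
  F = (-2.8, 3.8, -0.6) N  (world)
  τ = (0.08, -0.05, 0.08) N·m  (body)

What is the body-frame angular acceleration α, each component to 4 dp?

ω×(Iω) gyroscopic = (0.0156, 0.1560, -0.0336)
angular accel α = (1.2880, -1.7167, 0.7573)

α = (1.2880, -1.7167, 0.7573)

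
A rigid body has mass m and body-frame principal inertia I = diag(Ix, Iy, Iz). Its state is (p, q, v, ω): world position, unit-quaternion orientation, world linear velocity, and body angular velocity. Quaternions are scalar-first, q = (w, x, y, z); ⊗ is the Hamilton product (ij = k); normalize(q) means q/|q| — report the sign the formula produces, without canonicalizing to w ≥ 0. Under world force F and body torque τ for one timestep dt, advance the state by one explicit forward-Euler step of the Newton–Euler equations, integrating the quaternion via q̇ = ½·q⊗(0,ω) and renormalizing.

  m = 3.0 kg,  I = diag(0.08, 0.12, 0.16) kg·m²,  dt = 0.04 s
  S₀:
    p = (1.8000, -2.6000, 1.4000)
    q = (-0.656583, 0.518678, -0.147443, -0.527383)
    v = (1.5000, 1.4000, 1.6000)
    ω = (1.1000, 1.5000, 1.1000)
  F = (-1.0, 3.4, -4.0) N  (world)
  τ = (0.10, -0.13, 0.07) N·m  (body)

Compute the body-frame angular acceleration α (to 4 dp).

gyro term ω×Iω = (0.0660, -0.0968, 0.0660)
α = I⁻¹(τ − ω×Iω) = (0.4250, -0.2767, 0.0250)

α = (0.4250, -0.2767, 0.0250)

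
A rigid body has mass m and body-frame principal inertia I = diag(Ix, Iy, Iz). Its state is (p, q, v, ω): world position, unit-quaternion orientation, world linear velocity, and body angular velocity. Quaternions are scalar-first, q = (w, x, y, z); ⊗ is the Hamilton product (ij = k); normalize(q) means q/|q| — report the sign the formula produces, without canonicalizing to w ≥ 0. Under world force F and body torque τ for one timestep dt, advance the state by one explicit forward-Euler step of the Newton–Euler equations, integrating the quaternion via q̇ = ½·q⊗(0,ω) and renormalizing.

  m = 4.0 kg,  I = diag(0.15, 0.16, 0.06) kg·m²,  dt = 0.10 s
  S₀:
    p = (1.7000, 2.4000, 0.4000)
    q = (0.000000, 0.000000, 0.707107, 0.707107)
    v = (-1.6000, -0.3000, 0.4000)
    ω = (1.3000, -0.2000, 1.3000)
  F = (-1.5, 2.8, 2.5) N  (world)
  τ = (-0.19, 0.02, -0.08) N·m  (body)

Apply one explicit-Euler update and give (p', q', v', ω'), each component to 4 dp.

α = I⁻¹(τ − ω×Iω) = (-1.4400, -0.8256, -1.2900)
ω + α·dt = (1.1560, -0.2826, 1.1710)
2q̇ = q⊗(0,ω) = (-0.7778177, 1.0606605, 0.9192391, -0.9192391)
updated quaternion q' = (-0.0387, 0.0528, 0.7499, 0.6583)
a = F/m = (-0.3750, 0.7000, 0.6250)
p' = p + v·dt = (1.5400, 2.3700, 0.4400)
v' = v + a·dt = (-1.6375, -0.2300, 0.4625)

p' = (1.5400, 2.3700, 0.4400)
q' = (-0.0387, 0.0528, 0.7499, 0.6583)
v' = (-1.6375, -0.2300, 0.4625)
ω' = (1.1560, -0.2826, 1.1710)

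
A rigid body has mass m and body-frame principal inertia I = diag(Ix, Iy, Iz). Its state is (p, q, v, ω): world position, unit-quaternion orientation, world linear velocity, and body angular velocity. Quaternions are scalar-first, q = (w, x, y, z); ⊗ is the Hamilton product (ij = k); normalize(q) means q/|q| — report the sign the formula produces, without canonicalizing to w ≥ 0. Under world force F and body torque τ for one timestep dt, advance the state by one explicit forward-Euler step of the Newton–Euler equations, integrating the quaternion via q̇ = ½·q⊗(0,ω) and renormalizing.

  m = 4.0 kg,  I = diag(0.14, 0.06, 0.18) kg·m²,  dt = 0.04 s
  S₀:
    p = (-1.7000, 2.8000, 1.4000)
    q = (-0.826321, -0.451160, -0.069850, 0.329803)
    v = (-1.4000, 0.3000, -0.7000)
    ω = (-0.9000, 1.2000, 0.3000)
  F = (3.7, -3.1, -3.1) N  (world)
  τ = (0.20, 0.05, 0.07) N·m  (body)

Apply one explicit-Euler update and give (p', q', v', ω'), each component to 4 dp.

linear accel F/m = (0.9250, -0.7750, -0.7750)
p + v·dt = (-1.7560, 2.8120, 1.3720)
v + (F/m)dt = (-1.3630, 0.2690, -0.7310)
gyro term ω×Iω = (0.0432, 0.0108, 0.0864)
angular accel α = (1.1200, 0.6533, -0.0911)
ω' = ω + α·dt = (-0.8552, 1.2261, 0.2964)
2q̇ = q⊗(0,ω) = (-0.4211649, 0.3269703, -1.1530599, -0.8521533)
updated quaternion q' = (-0.8344, -0.4444, -0.0929, 0.3126)

p' = (-1.7560, 2.8120, 1.3720)
q' = (-0.8344, -0.4444, -0.0929, 0.3126)
v' = (-1.3630, 0.2690, -0.7310)
ω' = (-0.8552, 1.2261, 0.2964)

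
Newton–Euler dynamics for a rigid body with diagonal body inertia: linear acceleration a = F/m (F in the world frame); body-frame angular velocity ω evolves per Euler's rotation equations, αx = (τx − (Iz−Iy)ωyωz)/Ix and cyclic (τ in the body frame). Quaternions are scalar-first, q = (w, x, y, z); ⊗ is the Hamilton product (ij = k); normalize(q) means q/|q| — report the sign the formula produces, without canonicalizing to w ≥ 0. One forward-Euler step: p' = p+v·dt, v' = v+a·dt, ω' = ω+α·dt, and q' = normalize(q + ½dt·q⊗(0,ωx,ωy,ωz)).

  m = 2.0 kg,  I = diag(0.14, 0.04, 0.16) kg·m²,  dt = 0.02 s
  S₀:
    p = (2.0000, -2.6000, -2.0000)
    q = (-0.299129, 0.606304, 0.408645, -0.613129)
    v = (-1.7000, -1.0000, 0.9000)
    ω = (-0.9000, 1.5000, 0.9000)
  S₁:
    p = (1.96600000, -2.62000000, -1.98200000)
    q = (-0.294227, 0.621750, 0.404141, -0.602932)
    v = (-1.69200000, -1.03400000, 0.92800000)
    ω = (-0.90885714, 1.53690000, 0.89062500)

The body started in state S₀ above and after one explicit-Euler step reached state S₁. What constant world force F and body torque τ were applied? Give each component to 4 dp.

F = (0.8000, -3.4000, 2.8000)
τ = (0.1000, 0.0900, 0.0600)

ω₁ − ω₀ = (-0.00885714, 0.03690000, -0.00937500)
applied torque τ = (0.1000, 0.0900, 0.0600)
v₁ − v₀ = (0.00800000, -0.03400000, 0.02800000)
F = m·Δv/dt = (0.8000, -3.4000, 2.8000)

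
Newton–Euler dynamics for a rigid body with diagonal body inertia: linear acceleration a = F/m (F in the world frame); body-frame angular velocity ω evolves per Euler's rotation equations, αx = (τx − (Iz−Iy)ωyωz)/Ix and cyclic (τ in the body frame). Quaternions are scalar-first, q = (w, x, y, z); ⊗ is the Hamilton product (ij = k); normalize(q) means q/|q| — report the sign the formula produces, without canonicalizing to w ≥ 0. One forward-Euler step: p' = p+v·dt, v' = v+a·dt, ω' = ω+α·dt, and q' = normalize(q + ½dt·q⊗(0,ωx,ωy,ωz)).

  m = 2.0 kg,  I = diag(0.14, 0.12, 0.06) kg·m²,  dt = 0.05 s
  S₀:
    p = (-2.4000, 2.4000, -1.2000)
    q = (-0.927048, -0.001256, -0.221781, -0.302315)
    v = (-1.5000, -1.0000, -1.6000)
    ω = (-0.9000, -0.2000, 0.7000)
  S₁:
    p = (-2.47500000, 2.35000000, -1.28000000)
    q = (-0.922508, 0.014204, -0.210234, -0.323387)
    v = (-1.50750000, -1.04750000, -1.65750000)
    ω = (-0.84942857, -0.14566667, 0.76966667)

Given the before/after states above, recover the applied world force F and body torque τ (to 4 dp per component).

F = (-0.3000, -1.9000, -2.3000)
τ = (0.1500, 0.0800, 0.0800)

rate change Δω = (0.05057143, 0.05433333, 0.06966667)
applied torque τ = (0.1500, 0.0800, 0.0800)
Δv = v₁−v₀ = (-0.00750000, -0.04750000, -0.05750000)
F = m·Δv/dt = (-0.3000, -1.9000, -2.3000)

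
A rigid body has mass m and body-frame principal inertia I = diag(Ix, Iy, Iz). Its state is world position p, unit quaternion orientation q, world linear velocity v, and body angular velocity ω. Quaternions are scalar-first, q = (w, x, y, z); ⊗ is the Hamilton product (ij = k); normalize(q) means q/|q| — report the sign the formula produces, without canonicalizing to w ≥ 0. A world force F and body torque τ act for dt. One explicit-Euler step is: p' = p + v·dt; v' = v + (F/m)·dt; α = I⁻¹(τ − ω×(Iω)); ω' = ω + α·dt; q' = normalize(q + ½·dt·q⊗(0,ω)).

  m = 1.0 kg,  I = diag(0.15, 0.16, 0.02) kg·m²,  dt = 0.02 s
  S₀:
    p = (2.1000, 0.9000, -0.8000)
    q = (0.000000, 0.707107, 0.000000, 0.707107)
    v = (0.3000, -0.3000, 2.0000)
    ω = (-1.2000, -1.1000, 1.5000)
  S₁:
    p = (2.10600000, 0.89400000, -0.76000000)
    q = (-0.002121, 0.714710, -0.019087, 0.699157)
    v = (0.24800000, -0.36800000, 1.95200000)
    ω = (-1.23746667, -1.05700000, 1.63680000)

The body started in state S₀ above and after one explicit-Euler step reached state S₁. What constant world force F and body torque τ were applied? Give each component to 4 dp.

F = (-2.6000, -3.4000, -2.4000)
τ = (-0.0500, 0.1100, 0.1500)

v₁ − v₀ = (-0.05200000, -0.06800000, -0.04800000)
F = m·Δv/dt = (-2.6000, -3.4000, -2.4000)
rate change Δω = (-0.03746667, 0.04300000, 0.13680000)
τ = I·(Δω/dt) + ω₀×(Iω₀) = (-0.0500, 0.1100, 0.1500)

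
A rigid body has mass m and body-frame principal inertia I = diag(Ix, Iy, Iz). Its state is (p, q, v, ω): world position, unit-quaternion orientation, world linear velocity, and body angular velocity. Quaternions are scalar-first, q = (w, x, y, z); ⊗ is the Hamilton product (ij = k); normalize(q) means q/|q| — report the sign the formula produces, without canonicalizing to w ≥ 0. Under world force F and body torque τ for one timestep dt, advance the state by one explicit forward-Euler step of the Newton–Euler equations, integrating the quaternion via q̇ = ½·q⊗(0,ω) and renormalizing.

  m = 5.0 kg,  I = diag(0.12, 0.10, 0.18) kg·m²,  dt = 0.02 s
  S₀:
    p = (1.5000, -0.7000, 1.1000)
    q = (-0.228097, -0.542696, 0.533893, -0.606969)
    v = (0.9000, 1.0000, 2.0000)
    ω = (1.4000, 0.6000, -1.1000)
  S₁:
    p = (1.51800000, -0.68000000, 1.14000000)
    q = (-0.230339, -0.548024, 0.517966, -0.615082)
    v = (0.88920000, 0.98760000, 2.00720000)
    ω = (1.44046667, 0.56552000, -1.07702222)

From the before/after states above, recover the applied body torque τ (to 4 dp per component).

ω₁ − ω₀ = (0.04046667, -0.03448000, 0.02297778)
I·α + gyro = (0.1900, -0.0800, 0.1900)

τ = (0.1900, -0.0800, 0.1900)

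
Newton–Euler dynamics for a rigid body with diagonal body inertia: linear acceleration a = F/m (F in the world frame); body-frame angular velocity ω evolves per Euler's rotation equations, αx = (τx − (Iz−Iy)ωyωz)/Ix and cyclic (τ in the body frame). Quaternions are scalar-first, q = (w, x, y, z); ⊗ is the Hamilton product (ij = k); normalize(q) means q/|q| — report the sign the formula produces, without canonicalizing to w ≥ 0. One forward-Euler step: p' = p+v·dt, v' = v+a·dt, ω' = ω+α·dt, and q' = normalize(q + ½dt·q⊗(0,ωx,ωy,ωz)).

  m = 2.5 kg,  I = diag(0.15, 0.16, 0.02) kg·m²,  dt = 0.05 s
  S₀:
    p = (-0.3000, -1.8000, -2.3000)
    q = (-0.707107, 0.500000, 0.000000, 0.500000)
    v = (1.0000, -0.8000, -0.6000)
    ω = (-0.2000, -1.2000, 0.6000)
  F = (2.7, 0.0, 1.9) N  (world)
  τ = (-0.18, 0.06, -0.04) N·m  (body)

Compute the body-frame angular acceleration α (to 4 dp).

α = (-1.8720, 0.4725, -2.1200)

gyro term ω×Iω = (0.1008, -0.0156, 0.0024)
angular accel α = (-1.8720, 0.4725, -2.1200)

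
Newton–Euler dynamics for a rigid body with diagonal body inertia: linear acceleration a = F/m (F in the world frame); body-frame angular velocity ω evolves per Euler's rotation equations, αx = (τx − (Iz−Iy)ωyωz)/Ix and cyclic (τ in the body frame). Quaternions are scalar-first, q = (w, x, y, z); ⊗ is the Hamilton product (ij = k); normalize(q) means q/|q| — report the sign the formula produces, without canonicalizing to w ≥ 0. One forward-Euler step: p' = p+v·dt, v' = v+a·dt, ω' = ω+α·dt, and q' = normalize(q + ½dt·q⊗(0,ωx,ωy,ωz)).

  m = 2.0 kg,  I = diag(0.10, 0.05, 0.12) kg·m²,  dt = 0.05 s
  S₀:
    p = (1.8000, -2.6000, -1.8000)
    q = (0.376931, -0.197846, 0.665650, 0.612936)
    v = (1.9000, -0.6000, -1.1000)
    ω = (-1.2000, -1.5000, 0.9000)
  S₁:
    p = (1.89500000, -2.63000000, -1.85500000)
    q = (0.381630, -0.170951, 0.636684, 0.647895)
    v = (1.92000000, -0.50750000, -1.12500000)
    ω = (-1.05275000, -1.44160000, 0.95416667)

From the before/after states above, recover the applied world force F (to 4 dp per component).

Δv = v₁−v₀ = (0.02000000, 0.09250000, -0.02500000)
F = m·Δv/dt = (0.8000, 3.7000, -1.0000)

F = (0.8000, 3.7000, -1.0000)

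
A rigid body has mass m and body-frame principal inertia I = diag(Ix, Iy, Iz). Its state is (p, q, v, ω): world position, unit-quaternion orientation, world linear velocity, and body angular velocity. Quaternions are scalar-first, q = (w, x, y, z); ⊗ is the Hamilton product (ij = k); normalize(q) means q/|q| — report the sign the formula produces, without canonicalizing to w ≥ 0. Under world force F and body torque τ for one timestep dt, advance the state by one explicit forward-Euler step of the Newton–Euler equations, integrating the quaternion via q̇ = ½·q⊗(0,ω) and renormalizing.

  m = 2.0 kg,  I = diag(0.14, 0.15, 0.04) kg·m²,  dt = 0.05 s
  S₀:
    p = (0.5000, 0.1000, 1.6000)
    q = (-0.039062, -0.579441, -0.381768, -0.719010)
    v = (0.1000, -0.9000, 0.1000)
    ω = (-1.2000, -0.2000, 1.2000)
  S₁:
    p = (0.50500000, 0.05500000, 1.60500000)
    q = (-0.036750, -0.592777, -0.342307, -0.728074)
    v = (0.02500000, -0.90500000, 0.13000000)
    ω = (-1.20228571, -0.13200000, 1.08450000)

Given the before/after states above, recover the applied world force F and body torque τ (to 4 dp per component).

rate change Δω = (-0.00228571, 0.06800000, -0.11550000)
I·α + gyro = (0.0200, 0.0600, -0.0900)
Δv = v₁−v₀ = (-0.07500000, -0.00500000, 0.03000000)
applied force F = (-3.0000, -0.2000, 1.2000)

F = (-3.0000, -0.2000, 1.2000)
τ = (0.0200, 0.0600, -0.0900)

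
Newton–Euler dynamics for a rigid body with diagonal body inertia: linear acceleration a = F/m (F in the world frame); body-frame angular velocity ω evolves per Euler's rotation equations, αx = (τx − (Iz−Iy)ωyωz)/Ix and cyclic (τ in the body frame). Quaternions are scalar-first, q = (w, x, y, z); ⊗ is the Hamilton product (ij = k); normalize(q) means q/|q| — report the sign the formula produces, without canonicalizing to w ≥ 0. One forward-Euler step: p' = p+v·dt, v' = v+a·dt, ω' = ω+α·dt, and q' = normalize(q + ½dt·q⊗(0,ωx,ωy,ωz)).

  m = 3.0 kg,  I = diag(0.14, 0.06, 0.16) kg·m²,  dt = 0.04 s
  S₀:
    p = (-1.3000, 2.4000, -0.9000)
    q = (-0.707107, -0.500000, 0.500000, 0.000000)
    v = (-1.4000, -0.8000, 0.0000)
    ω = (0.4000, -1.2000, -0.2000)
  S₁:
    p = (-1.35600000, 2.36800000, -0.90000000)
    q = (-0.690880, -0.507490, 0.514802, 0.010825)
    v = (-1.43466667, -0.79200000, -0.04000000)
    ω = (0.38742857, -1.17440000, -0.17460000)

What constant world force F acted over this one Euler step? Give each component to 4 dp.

F = (-2.6000, 0.6000, -3.0000)

Δv = v₁−v₀ = (-0.03466667, 0.00800000, -0.04000000)
applied force F = (-2.6000, 0.6000, -3.0000)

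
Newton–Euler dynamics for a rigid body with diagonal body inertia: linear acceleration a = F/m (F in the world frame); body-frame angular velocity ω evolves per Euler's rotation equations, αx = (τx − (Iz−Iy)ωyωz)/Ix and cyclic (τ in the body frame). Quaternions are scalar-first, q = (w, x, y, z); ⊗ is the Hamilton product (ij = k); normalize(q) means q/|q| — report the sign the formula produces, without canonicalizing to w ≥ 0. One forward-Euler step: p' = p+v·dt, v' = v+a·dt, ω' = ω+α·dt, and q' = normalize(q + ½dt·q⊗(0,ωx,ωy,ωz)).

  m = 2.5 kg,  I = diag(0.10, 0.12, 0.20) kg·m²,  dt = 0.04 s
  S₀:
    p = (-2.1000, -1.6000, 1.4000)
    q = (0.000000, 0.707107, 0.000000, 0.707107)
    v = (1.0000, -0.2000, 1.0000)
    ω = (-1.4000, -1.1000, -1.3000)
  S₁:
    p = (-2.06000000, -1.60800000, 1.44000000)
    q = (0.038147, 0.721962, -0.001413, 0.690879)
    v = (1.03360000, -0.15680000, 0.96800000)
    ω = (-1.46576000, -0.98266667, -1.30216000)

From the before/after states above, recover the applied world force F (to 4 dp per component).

F = (2.1000, 2.7000, -2.0000)

velocity change Δv = (0.03360000, 0.04320000, -0.03200000)
F = m·Δv/dt = (2.1000, 2.7000, -2.0000)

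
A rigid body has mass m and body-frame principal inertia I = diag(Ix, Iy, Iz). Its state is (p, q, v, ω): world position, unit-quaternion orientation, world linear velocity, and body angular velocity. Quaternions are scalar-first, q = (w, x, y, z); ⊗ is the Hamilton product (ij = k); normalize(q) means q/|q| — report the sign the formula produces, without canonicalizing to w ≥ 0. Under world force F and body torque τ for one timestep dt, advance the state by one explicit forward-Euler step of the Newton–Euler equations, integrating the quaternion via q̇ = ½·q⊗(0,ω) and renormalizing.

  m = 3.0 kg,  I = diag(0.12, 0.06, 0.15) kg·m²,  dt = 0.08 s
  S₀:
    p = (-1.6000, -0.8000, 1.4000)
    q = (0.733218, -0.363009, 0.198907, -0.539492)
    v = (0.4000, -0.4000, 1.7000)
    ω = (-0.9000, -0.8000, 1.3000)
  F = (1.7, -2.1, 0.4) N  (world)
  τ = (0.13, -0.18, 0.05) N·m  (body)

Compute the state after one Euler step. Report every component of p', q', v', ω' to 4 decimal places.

precession coupling ω×(Iω) = (-0.0936, 0.0351, -0.0432)
α = I⁻¹(τ − ω×Iω) = (1.8633, -3.5850, 0.6213)
new body rate ω' = (-0.7509, -1.0868, 1.3497)
2q̇ = q⊗(0,ω) = (0.5337571, -0.8329107, 0.3708801, 1.4226069)
q' = normalize(q + ½dt·q⊗(0,ω)) = (0.7527, -0.3953, 0.2132, -0.4814)
a = F/m = (0.5667, -0.7000, 0.1333)
p + v·dt = (-1.5680, -0.8320, 1.5360)
v + (F/m)dt = (0.4453, -0.4560, 1.7107)

p' = (-1.5680, -0.8320, 1.5360)
q' = (0.7527, -0.3953, 0.2132, -0.4814)
v' = (0.4453, -0.4560, 1.7107)
ω' = (-0.7509, -1.0868, 1.3497)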